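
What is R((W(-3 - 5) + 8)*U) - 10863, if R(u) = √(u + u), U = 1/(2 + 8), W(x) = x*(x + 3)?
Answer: -10863 + 4*√15/5 ≈ -10860.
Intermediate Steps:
W(x) = x*(3 + x)
U = ⅒ (U = 1/10 = ⅒ ≈ 0.10000)
R(u) = √2*√u (R(u) = √(2*u) = √2*√u)
R((W(-3 - 5) + 8)*U) - 10863 = √2*√(((-3 - 5)*(3 + (-3 - 5)) + 8)*(⅒)) - 10863 = √2*√((-8*(3 - 8) + 8)*(⅒)) - 10863 = √2*√((-8*(-5) + 8)*(⅒)) - 10863 = √2*√((40 + 8)*(⅒)) - 10863 = √2*√(48*(⅒)) - 10863 = √2*√(24/5) - 10863 = √2*(2*√30/5) - 10863 = 4*√15/5 - 10863 = -10863 + 4*√15/5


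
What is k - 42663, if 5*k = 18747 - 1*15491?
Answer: -210059/5 ≈ -42012.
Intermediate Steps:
k = 3256/5 (k = (18747 - 1*15491)/5 = (18747 - 15491)/5 = (⅕)*3256 = 3256/5 ≈ 651.20)
k - 42663 = 3256/5 - 42663 = -210059/5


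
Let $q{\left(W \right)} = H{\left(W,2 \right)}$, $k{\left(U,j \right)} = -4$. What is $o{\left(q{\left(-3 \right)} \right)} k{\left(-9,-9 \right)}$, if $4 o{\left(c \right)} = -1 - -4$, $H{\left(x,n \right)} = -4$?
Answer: $-3$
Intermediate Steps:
$q{\left(W \right)} = -4$
$o{\left(c \right)} = \frac{3}{4}$ ($o{\left(c \right)} = \frac{-1 - -4}{4} = \frac{-1 + 4}{4} = \frac{1}{4} \cdot 3 = \frac{3}{4}$)
$o{\left(q{\left(-3 \right)} \right)} k{\left(-9,-9 \right)} = \frac{3}{4} \left(-4\right) = -3$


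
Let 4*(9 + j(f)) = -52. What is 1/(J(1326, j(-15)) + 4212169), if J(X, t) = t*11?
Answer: 1/4211927 ≈ 2.3742e-7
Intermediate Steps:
j(f) = -22 (j(f) = -9 + (¼)*(-52) = -9 - 13 = -22)
J(X, t) = 11*t
1/(J(1326, j(-15)) + 4212169) = 1/(11*(-22) + 4212169) = 1/(-242 + 4212169) = 1/4211927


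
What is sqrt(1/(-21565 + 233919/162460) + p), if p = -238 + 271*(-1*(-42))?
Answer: 2*sqrt(34191246733478028449431)/3503215981 ≈ 105.57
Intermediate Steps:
p = 11144 (p = -238 + 271*42 = -238 + 11382 = 11144)
sqrt(1/(-21565 + 233919/162460) + p) = sqrt(1/(-21565 + 233919/162460) + 11144) = sqrt(1/(-3503215981/162460) + 11144) = sqrt(-162460/3503215981 + 11144) = sqrt(39039838729804/3503215981) = 2*sqrt(34191246733478028449431)/3503215981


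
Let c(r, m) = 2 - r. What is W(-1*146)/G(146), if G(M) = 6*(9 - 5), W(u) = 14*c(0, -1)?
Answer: 7/6 ≈ 1.1667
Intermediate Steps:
W(u) = 28 (W(u) = 14*(2 - 1*0) = 14*(2 + 0) = 14*2 = 28)
G(M) = 24 (G(M) = 6*4 = 24)
W(-1*146)/G(146) = 28/24 = 28*(1/24) = 7/6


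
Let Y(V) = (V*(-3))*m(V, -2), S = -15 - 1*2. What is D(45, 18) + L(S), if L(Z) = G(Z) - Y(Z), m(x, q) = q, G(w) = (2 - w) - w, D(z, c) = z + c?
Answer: 201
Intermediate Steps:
D(z, c) = c + z
G(w) = 2 - 2*w
S = -17 (S = -15 - 2 = -17)
Y(V) = 6*V (Y(V) = (V*(-3))*(-2) = -3*V*(-2) = 6*V)
L(Z) = 2 - 8*Z (L(Z) = (2 - 2*Z) - 6*Z = 2 - 8*Z)
D(45, 18) + L(S) = (18 + 45) + (2 - 8*(-17)) = 63 + (2 + 136) = 63 + 138 = 201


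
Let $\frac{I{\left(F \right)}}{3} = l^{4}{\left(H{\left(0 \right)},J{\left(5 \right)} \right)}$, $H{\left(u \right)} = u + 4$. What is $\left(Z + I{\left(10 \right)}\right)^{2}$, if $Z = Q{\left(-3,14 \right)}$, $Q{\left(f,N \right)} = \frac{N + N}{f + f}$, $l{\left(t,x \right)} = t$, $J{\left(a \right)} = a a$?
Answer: $\frac{5244100}{9} \approx 5.8268 \cdot 10^{5}$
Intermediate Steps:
$J{\left(a \right)} = a^{2}$
$H{\left(u \right)} = 4 + u$
$Q{\left(f,N \right)} = \frac{N}{f}$ ($Q{\left(f,N \right)} = \frac{2 N}{2 f} = 2 N \frac{1}{2 f} = \frac{N}{f}$)
$I{\left(F \right)} = 768$ ($I{\left(F \right)} = 3 \left(4 + 0\right)^{4} = 3 \cdot 4^{4} = 3 \cdot 256 = 768$)
$Z = - \frac{14}{3}$ ($Z = \frac{14}{-3} = 14 \left(- \frac{1}{3}\right) = - \frac{14}{3} \approx -4.6667$)
$\left(Z + I{\left(10 \right)}\right)^{2} = \left(- \frac{14}{3} + 768\right)^{2} = \left(\frac{2290}{3}\right)^{2} = \frac{5244100}{9}$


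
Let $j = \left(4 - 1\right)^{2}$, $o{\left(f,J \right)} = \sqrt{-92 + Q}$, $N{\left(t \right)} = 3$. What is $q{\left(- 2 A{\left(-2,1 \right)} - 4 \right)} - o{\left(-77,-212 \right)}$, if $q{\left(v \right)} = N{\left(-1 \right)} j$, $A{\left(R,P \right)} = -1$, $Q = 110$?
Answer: $27 - 3 \sqrt{2} \approx 22.757$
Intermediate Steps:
$o{\left(f,J \right)} = 3 \sqrt{2}$ ($o{\left(f,J \right)} = \sqrt{-92 + 110} = \sqrt{18} = 3 \sqrt{2}$)
$j = 9$ ($j = 3^{2} = 9$)
$q{\left(v \right)} = 27$ ($q{\left(v \right)} = 3 \cdot 9 = 27$)
$q{\left(- 2 A{\left(-2,1 \right)} - 4 \right)} - o{\left(-77,-212 \right)} = 27 - 3 \sqrt{2}$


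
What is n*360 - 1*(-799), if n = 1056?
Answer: 380959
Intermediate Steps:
n*360 - 1*(-799) = 1056*360 - 1*(-799) = 380160 + 799 = 380959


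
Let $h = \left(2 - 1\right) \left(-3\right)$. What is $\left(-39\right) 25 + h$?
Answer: $-978$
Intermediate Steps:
$h = -3$ ($h = 1 \left(-3\right) = -3$)
$\left(-39\right) 25 + h = \left(-39\right) 25 - 3 = -975 - 3 = -978$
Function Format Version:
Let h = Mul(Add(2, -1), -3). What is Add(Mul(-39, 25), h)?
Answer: -978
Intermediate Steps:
h = -3 (h = Mul(1, -3) = -3)
Add(Mul(-39, 25), h) = Add(Mul(-39, 25), -3) = Add(-975, -3) = -978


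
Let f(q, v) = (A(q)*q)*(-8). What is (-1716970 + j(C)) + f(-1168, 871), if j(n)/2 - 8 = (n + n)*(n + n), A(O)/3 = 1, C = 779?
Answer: 3165806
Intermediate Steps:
A(O) = 3 (A(O) = 3*1 = 3)
f(q, v) = -24*q (f(q, v) = (3*q)*(-8) = -24*q)
j(n) = 16 + 8*n² (j(n) = 16 + 2*((n + n)*(n + n)) = 16 + 2*((2*n)*(2*n)) = 16 + 2*(4*n²) = 16 + 8*n²)
(-1716970 + j(C)) + f(-1168, 871) = (-1716970 + (16 + 8*779²)) - 24*(-1168) = (-1716970 + (16 + 8*606841)) + 28032 = (-1716970 + (16 + 4854728)) + 28032 = (-1716970 + 4854744) + 28032 = 3137774 + 28032 = 3165806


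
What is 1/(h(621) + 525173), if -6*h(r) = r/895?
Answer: 1790/940059463 ≈ 1.9041e-6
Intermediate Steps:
h(r) = -r/5370 (h(r) = -r/(6*895) = -r/5370)
1/(h(621) + 525173) = 1/(-1/5370*621 + 525173) = 1/(-207/1790 + 525173) = 1/(940059463/1790) = 1790/940059463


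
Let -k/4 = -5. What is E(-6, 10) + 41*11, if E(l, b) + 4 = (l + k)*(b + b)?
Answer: 727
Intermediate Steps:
k = 20 (k = -4*(-5) = 20)
E(l, b) = -4 + 2*b*(20 + l) (E(l, b) = -4 + (l + 20)*(b + b) = -4 + (20 + l)*(2*b) = -4 + 2*b*(20 + l))
E(-6, 10) + 41*11 = (-4 + 40*10 + 2*10*(-6)) + 41*11 = (-4 + 400 - 120) + 451 = 276 + 451 = 727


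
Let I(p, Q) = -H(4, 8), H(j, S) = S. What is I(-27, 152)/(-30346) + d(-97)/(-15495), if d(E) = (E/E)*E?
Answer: 1533761/235105635 ≈ 0.0065237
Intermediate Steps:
d(E) = E (d(E) = 1*E = E)
I(p, Q) = -8 (I(p, Q) = -1*8 = -8)
I(-27, 152)/(-30346) + d(-97)/(-15495) = -8/(-30346) - 97/(-15495) = -8*(-1/30346) - 97*(-1/15495) = 4/15173 + 97/15495 = 1533761/235105635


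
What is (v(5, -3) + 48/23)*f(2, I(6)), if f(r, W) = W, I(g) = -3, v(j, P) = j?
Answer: -489/23 ≈ -21.261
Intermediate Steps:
(v(5, -3) + 48/23)*f(2, I(6)) = (5 + 48/23)*(-3) = (163/23)*(-3) = -489/23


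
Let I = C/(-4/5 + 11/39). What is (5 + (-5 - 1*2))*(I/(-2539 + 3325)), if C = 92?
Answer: 5980/13231 ≈ 0.45197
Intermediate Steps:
I = -17940/101 (I = 92/(-4/5 + 11/39) = 92/(-4*⅕ + 11*(1/39)) = 92/(-⅘ + 11/39) = 92/(-101/195) = 92*(-195/101) = -17940/101 ≈ -177.62)
(5 + (-5 - 1*2))*(I/(-2539 + 3325)) = (5 + (-5 - 1*2))*(-17940/(101*(-2539 + 3325))) = (5 + (-5 - 2))*(-17940/101/786) = (5 - 7)*(-17940/101*1/786) = -2*(-2990/13231) = 5980/13231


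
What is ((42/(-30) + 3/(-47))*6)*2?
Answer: -4128/235 ≈ -17.566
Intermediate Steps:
((42/(-30) + 3/(-47))*6)*2 = ((42*(-1/30) + 3*(-1/47))*6)*2 = ((-7/5 - 3/47)*6)*2 = -344/235*6*2 = -2064/235*2 = -4128/235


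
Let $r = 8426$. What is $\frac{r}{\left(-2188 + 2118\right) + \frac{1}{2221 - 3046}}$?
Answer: $- \frac{6951450}{57751} \approx -120.37$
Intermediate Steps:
$\frac{r}{\left(-2188 + 2118\right) + \frac{1}{2221 - 3046}} = \frac{8426}{\left(-2188 + 2118\right) + \frac{1}{2221 - 3046}} = \frac{8426}{-70 + \frac{1}{-825}} = \frac{8426}{-70 - \frac{1}{825}} = \frac{8426}{- \frac{57751}{825}} = 8426 \left(- \frac{825}{57751}\right) = - \frac{6951450}{57751}$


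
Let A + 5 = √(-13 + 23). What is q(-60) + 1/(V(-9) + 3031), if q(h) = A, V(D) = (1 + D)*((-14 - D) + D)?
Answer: -15714/3143 + √10 ≈ -1.8374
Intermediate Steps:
A = -5 + √10 (A = -5 + √(-13 + 23) = -5 + √10 ≈ -1.8377)
V(D) = -14 - 14*D (V(D) = (1 + D)*(-14) = -14 - 14*D)
q(h) = -5 + √10
q(-60) + 1/(V(-9) + 3031) = (-5 + √10) + 1/((-14 - 14*(-9)) + 3031) = (-5 + √10) + 1/((-14 + 126) + 3031) = (-5 + √10) + 1/(112 + 3031) = (-5 + √10) + 1/3143 = -15714/3143 + √10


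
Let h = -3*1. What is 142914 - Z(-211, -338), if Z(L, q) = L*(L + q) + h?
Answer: 27078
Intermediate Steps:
h = -3
Z(L, q) = -3 + L*(L + q) (Z(L, q) = L*(L + q) - 3 = -3 + L*(L + q))
142914 - Z(-211, -338) = 142914 - (-3 + (-211)**2 - 211*(-338)) = 142914 - (-3 + 44521 + 71318) = 142914 - 1*115836 = 142914 - 115836 = 27078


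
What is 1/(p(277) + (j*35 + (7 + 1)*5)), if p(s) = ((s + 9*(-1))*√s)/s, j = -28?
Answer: -65095/61171344 - 67*√277/61171344 ≈ -0.0010824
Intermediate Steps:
p(s) = (-9 + s)/√s (p(s) = ((s - 9)*√s)/s = ((-9 + s)*√s)/s = (√s*(-9 + s))/s = (-9 + s)/√s)
1/(p(277) + (j*35 + (7 + 1)*5)) = 1/((-9 + 277)/√277 + (-28*35 + (7 + 1)*5)) = 1/((√277/277)*268 + (-980 + 8*5)) = 1/(268*√277/277 + (-980 + 40)) = 1/(268*√277/277 - 940) = 1/(-940 + 268*√277/277)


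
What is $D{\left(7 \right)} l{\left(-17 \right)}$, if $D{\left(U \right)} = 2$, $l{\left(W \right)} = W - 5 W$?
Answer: $136$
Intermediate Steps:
$l{\left(W \right)} = - 4 W$
$D{\left(7 \right)} l{\left(-17 \right)} = 2 \left(\left(-4\right) \left(-17\right)\right) = 2 \cdot 68 = 136$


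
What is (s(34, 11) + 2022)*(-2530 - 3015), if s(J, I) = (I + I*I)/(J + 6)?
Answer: -22460577/2 ≈ -1.1230e+7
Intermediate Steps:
s(J, I) = (I + I**2)/(6 + J)
(s(34, 11) + 2022)*(-2530 - 3015) = (11*(1 + 11)/(6 + 34) + 2022)*(-2530 - 3015) = (11*12/40 + 2022)*(-5545) = (11*(1/40)*12 + 2022)*(-5545) = (33/10 + 2022)*(-5545) = (20253/10)*(-5545) = -22460577/2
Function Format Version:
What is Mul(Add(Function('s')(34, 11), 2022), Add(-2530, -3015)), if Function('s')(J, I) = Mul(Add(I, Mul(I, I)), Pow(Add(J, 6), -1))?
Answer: Rational(-22460577, 2) ≈ -1.1230e+7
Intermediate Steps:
Function('s')(J, I) = Mul(Pow(Add(6, J), -1), Add(I, Pow(I, 2))) (Function('s')(J, I) = Mul(Add(I, Pow(I, 2)), Pow(Add(6, J), -1)) = Mul(Pow(Add(6, J), -1), Add(I, Pow(I, 2))))
Mul(Add(Function('s')(34, 11), 2022), Add(-2530, -3015)) = Mul(Add(Mul(11, Pow(Add(6, 34), -1), Add(1, 11)), 2022), Add(-2530, -3015)) = Mul(Add(Mul(11, Pow(40, -1), 12), 2022), -5545) = Mul(Add(Mul(11, Rational(1, 40), 12), 2022), -5545) = Mul(Add(Rational(33, 10), 2022), -5545) = Mul(Rational(20253, 10), -5545) = Rational(-22460577, 2)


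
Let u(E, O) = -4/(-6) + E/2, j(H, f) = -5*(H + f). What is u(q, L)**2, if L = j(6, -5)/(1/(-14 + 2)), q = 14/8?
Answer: 1369/576 ≈ 2.3767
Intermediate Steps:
q = 7/4 (q = 14*(1/8) = 7/4 ≈ 1.7500)
j(H, f) = -5*H - 5*f
L = 60 (L = (-5*6 - 5*(-5))/(1/(-14 + 2)) = (-30 + 25)/(1/(-12)) = -5/(-1/12) = -5*(-12) = 60)
u(E, O) = 2/3 + E/2 (u(E, O) = -4*(-1/6) + E*(1/2) = 2/3 + E/2)
u(q, L)**2 = (2/3 + (1/2)*(7/4))**2 = (2/3 + 7/8)**2 = (37/24)**2 = 1369/576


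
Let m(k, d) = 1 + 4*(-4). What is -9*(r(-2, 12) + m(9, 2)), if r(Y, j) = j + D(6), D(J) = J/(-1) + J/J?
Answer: 72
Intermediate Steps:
D(J) = 1 - J (D(J) = J*(-1) + 1 = -J + 1 = 1 - J)
m(k, d) = -15 (m(k, d) = 1 - 16 = -15)
r(Y, j) = -5 + j (r(Y, j) = j + (1 - 1*6) = j + (1 - 6) = j - 5 = -5 + j)
-9*(r(-2, 12) + m(9, 2)) = -9*((-5 + 12) - 15) = -9*(7 - 15) = -9*(-8) = 72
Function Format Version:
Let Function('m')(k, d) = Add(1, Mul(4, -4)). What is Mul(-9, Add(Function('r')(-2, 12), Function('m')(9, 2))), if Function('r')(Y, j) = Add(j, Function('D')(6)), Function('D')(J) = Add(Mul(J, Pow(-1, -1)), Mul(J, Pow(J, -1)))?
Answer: 72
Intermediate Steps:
Function('D')(J) = Add(1, Mul(-1, J)) (Function('D')(J) = Add(Mul(J, -1), 1) = Add(Mul(-1, J), 1) = Add(1, Mul(-1, J)))
Function('m')(k, d) = -15 (Function('m')(k, d) = Add(1, -16) = -15)
Function('r')(Y, j) = Add(-5, j) (Function('r')(Y, j) = Add(j, Add(1, Mul(-1, 6))) = Add(j, Add(1, -6)) = Add(j, -5) = Add(-5, j))
Mul(-9, Add(Function('r')(-2, 12), Function('m')(9, 2))) = Mul(-9, Add(Add(-5, 12), -15)) = Mul(-9, Add(7, -15)) = Mul(-9, -8) = 72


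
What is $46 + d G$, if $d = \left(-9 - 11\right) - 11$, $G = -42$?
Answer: $1348$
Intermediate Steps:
$d = -31$ ($d = -20 - 11 = -31$)
$46 + d G = 46 - -1302 = 46 + 1302 = 1348$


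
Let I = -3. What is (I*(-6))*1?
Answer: 18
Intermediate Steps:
(I*(-6))*1 = -3*(-6)*1 = 18*1 = 18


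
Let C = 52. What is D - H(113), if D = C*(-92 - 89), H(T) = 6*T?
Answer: -10090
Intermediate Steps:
D = -9412 (D = 52*(-92 - 89) = 52*(-181) = -9412)
D - H(113) = -9412 - 6*113 = -9412 - 1*678 = -9412 - 678 = -10090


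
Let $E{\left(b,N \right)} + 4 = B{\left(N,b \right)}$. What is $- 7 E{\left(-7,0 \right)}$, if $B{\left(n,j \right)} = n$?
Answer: $28$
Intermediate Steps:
$E{\left(b,N \right)} = -4 + N$
$- 7 E{\left(-7,0 \right)} = - 7 \left(-4 + 0\right) = \left(-7\right) \left(-4\right) = 28$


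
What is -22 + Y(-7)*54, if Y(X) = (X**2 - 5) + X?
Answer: 1976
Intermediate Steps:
Y(X) = -5 + X + X**2 (Y(X) = (-5 + X**2) + X = -5 + X + X**2)
-22 + Y(-7)*54 = -22 + (-5 - 7 + (-7)**2)*54 = -22 + (-5 - 7 + 49)*54 = -22 + 37*54 = -22 + 1998 = 1976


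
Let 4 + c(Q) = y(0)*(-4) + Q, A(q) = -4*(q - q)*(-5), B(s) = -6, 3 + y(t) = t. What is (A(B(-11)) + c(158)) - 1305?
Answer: -1139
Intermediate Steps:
y(t) = -3 + t
A(q) = 0 (A(q) = -4*0*(-5) = 0*(-5) = 0)
c(Q) = 8 + Q (c(Q) = -4 + ((-3 + 0)*(-4) + Q) = -4 + (-3*(-4) + Q) = -4 + (12 + Q) = 8 + Q)
(A(B(-11)) + c(158)) - 1305 = (0 + (8 + 158)) - 1305 = (0 + 166) - 1305 = 166 - 1305 = -1139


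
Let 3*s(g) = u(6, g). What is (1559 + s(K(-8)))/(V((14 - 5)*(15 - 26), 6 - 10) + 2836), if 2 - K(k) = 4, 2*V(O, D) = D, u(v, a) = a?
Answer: 4675/8502 ≈ 0.54987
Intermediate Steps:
V(O, D) = D/2
K(k) = -2 (K(k) = 2 - 1*4 = 2 - 4 = -2)
s(g) = g/3
(1559 + s(K(-8)))/(V((14 - 5)*(15 - 26), 6 - 10) + 2836) = (1559 + (1/3)*(-2))/((6 - 10)/2 + 2836) = (1559 - 2/3)/((1/2)*(-4) + 2836) = 4675/(3*(-2 + 2836)) = (4675/3)/2834 = (4675/3)*(1/2834) = 4675/8502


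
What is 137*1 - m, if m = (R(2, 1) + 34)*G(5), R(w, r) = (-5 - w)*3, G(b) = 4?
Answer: 85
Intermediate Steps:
R(w, r) = -15 - 3*w
m = 52 (m = ((-15 - 3*2) + 34)*4 = ((-15 - 6) + 34)*4 = (-21 + 34)*4 = 13*4 = 52)
137*1 - m = 137*1 - 1*52 = 137 - 52 = 85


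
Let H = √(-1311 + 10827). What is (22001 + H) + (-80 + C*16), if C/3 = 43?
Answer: 23985 + 2*√2379 ≈ 24083.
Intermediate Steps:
C = 129 (C = 3*43 = 129)
H = 2*√2379 (H = √9516 = 2*√2379 ≈ 97.550)
(22001 + H) + (-80 + C*16) = (22001 + 2*√2379) + (-80 + 129*16) = (22001 + 2*√2379) + (-80 + 2064) = (22001 + 2*√2379) + 1984 = 23985 + 2*√2379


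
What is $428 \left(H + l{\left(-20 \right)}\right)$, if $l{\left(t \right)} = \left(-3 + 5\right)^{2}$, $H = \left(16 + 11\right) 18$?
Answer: $209720$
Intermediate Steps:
$H = 486$ ($H = 27 \cdot 18 = 486$)
$l{\left(t \right)} = 4$ ($l{\left(t \right)} = 2^{2} = 4$)
$428 \left(H + l{\left(-20 \right)}\right) = 428 \left(486 + 4\right) = 428 \cdot 490 = 209720$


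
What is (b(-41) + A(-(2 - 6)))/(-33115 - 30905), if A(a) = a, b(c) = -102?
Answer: 49/32010 ≈ 0.0015308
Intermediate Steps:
(b(-41) + A(-(2 - 6)))/(-33115 - 30905) = (-102 - (2 - 6))/(-33115 - 30905) = (-102 - 1*(-4))/(-64020) = (-102 + 4)*(-1/64020) = -98*(-1/64020) = 49/32010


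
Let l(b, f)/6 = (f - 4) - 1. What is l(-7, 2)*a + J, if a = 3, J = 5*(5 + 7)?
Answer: 6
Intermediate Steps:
J = 60 (J = 5*12 = 60)
l(b, f) = -30 + 6*f (l(b, f) = 6*((f - 4) - 1) = 6*((-4 + f) - 1) = 6*(-5 + f) = -30 + 6*f)
l(-7, 2)*a + J = (-30 + 6*2)*3 + 60 = (-30 + 12)*3 + 60 = -18*3 + 60 = -54 + 60 = 6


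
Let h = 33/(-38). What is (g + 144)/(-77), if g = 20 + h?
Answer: -6199/2926 ≈ -2.1186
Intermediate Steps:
h = -33/38 (h = 33*(-1/38) = -33/38 ≈ -0.86842)
g = 727/38 (g = 20 - 33/38 = 727/38 ≈ 19.132)
(g + 144)/(-77) = (727/38 + 144)/(-77) = -1/77*6199/38 = -6199/2926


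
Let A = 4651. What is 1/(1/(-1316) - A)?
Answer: -1316/6120717 ≈ -0.00021501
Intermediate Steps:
1/(1/(-1316) - A) = 1/(1/(-1316) - 1*4651) = 1/(-1/1316 - 4651) = 1/(-6120717/1316) = -1316/6120717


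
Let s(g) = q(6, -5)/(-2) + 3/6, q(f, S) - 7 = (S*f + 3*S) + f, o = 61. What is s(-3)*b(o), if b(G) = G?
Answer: 2013/2 ≈ 1006.5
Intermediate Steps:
q(f, S) = 7 + f + 3*S + S*f (q(f, S) = 7 + ((S*f + 3*S) + f) = 7 + ((3*S + S*f) + f) = 7 + (f + 3*S + S*f) = 7 + f + 3*S + S*f)
s(g) = 33/2 (s(g) = (7 + 6 + 3*(-5) - 5*6)/(-2) + 3/6 = (7 + 6 - 15 - 30)*(-½) + 3*(⅙) = -32*(-½) + ½ = 16 + ½ = 33/2)
s(-3)*b(o) = (33/2)*61 = 2013/2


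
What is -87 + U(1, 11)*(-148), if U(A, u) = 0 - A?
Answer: 61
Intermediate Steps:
U(A, u) = -A
-87 + U(1, 11)*(-148) = -87 - 1*1*(-148) = -87 - 1*(-148) = -87 + 148 = 61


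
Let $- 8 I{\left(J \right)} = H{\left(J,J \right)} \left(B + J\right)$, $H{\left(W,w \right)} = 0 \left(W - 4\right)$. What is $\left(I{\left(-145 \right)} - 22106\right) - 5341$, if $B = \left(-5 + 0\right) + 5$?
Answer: $-27447$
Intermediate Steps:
$H{\left(W,w \right)} = 0$ ($H{\left(W,w \right)} = 0 \left(-4 + W\right) = 0$)
$B = 0$ ($B = -5 + 5 = 0$)
$I{\left(J \right)} = 0$ ($I{\left(J \right)} = - \frac{0 \left(0 + J\right)}{8} = - \frac{0 J}{8} = \left(- \frac{1}{8}\right) 0 = 0$)
$\left(I{\left(-145 \right)} - 22106\right) - 5341 = \left(0 - 22106\right) - 5341 = -22106 - 5341 = -27447$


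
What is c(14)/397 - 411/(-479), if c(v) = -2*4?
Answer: 159335/190163 ≈ 0.83789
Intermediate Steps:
c(v) = -8
c(14)/397 - 411/(-479) = -8/397 - 411/(-479) = -8*1/397 - 411*(-1/479) = -8/397 + 411/479 = 159335/190163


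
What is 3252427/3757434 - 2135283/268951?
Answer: -7148441449745/1010565631734 ≈ -7.0737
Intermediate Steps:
3252427/3757434 - 2135283/268951 = -7148441449745/1010565631734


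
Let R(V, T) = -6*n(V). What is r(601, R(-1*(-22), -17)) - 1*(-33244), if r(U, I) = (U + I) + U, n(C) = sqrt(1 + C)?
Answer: 34446 - 6*sqrt(23) ≈ 34417.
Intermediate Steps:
R(V, T) = -6*sqrt(1 + V)
r(U, I) = I + 2*U (r(U, I) = (I + U) + U = I + 2*U)
r(601, R(-1*(-22), -17)) - 1*(-33244) = (-6*sqrt(1 - 1*(-22)) + 2*601) - 1*(-33244) = (-6*sqrt(1 + 22) + 1202) + 33244 = (-6*sqrt(23) + 1202) + 33244 = (1202 - 6*sqrt(23)) + 33244 = 34446 - 6*sqrt(23)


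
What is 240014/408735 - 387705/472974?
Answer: -14982740513/64440342630 ≈ -0.23251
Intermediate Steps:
240014/408735 - 387705/472974 = 240014*(1/408735) - 387705*1/472974 = 240014/408735 - 129235/157658 = -14982740513/64440342630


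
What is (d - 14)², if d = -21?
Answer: 1225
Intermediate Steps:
(d - 14)² = (-21 - 14)² = (-35)² = 1225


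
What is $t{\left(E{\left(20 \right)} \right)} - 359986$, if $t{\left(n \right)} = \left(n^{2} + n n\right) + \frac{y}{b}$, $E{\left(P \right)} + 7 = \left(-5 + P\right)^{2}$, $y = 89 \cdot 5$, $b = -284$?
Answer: $- \frac{75242837}{284} \approx -2.6494 \cdot 10^{5}$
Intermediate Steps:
$y = 445$
$E{\left(P \right)} = -7 + \left(-5 + P\right)^{2}$
$t{\left(n \right)} = - \frac{445}{284} + 2 n^{2}$ ($t{\left(n \right)} = \left(n^{2} + n n\right) + \frac{445}{-284} = \left(n^{2} + n^{2}\right) + 445 \left(- \frac{1}{284}\right) = 2 n^{2} - \frac{445}{284} = - \frac{445}{284} + 2 n^{2}$)
$t{\left(E{\left(20 \right)} \right)} - 359986 = \left(- \frac{445}{284} + 2 \left(-7 + \left(-5 + 20\right)^{2}\right)^{2}\right) - 359986 = \left(- \frac{445}{284} + 2 \left(-7 + 15^{2}\right)^{2}\right) - 359986 = \left(- \frac{445}{284} + 2 \left(-7 + 225\right)^{2}\right) - 359986 = \left(- \frac{445}{284} + 2 \cdot 218^{2}\right) - 359986 = \left(- \frac{445}{284} + 2 \cdot 47524\right) - 359986 = \left(- \frac{445}{284} + 95048\right) - 359986 = \frac{26993187}{284} - 359986 = - \frac{75242837}{284}$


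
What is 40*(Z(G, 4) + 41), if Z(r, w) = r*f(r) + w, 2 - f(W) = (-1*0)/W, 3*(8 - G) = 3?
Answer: 2360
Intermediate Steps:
G = 7 (G = 8 - ⅓*3 = 8 - 1 = 7)
f(W) = 2 (f(W) = 2 - (-1*0)/W = 2 - 0/W = 2 - 1*0 = 2 + 0 = 2)
Z(r, w) = w + 2*r (Z(r, w) = r*2 + w = 2*r + w = w + 2*r)
40*(Z(G, 4) + 41) = 40*((4 + 2*7) + 41) = 40*((4 + 14) + 41) = 40*(18 + 41) = 40*59 = 2360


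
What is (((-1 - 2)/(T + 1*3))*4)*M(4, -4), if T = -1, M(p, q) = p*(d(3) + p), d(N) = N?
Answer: -168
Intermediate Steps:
M(p, q) = p*(3 + p)
(((-1 - 2)/(T + 1*3))*4)*M(4, -4) = (((-1 - 2)/(-1 + 1*3))*4)*(4*(3 + 4)) = (-3/(-1 + 3)*4)*(4*7) = (-3/2*4)*28 = (-3*1/2*4)*28 = -3/2*4*28 = -6*28 = -168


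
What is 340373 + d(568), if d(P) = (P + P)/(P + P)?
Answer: 340374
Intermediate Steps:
d(P) = 1 (d(P) = (2*P)/((2*P)) = (2*P)*(1/(2*P)) = 1)
340373 + d(568) = 340373 + 1 = 340374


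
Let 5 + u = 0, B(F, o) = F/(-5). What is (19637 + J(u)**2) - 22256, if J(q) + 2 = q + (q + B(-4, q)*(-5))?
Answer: -2363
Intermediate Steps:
B(F, o) = -F/5 (B(F, o) = F*(-1/5) = -F/5)
u = -5 (u = -5 + 0 = -5)
J(q) = -6 + 2*q (J(q) = -2 + (q + (q - 1/5*(-4)*(-5))) = -2 + (q + (q + (4/5)*(-5))) = -2 + (q + (q - 4)) = -2 + (q + (-4 + q)) = -2 + (-4 + 2*q) = -6 + 2*q)
(19637 + J(u)**2) - 22256 = (19637 + (-6 + 2*(-5))**2) - 22256 = (19637 + (-6 - 10)**2) - 22256 = (19637 + (-16)**2) - 22256 = (19637 + 256) - 22256 = 19893 - 22256 = -2363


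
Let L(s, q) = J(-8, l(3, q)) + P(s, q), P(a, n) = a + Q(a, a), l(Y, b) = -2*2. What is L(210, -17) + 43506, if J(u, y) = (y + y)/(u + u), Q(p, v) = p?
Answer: 87853/2 ≈ 43927.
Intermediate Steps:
l(Y, b) = -4
J(u, y) = y/u (J(u, y) = (2*y)/((2*u)) = (2*y)*(1/(2*u)) = y/u)
P(a, n) = 2*a (P(a, n) = a + a = 2*a)
L(s, q) = ½ + 2*s (L(s, q) = -4/(-8) + 2*s = -4*(-⅛) + 2*s = ½ + 2*s)
L(210, -17) + 43506 = (½ + 2*210) + 43506 = (½ + 420) + 43506 = 841/2 + 43506 = 87853/2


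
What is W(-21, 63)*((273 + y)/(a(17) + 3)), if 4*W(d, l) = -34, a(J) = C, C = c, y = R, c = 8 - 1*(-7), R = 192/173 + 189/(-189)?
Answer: -200804/1557 ≈ -128.97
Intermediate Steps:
R = 19/173 (R = 192*(1/173) + 189*(-1/189) = 192/173 - 1 = 19/173 ≈ 0.10983)
c = 15 (c = 8 + 7 = 15)
y = 19/173 ≈ 0.10983
C = 15
a(J) = 15
W(d, l) = -17/2 (W(d, l) = (¼)*(-34) = -17/2)
W(-21, 63)*((273 + y)/(a(17) + 3)) = -17*(273 + 19/173)/(2*(15 + 3)) = -401608/(173*18) = -17/2*23624/1557 = -200804/1557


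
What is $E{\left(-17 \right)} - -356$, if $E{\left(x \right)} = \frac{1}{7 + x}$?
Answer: $\frac{3559}{10} \approx 355.9$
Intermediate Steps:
$E{\left(-17 \right)} - -356 = \frac{1}{7 - 17} - -356 = \frac{1}{-10} + 356 = - \frac{1}{10} + 356 = \frac{3559}{10}$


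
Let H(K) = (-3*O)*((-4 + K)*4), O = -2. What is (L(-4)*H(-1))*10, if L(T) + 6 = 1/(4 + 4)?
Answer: 7050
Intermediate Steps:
L(T) = -47/8 (L(T) = -6 + 1/(4 + 4) = -6 + 1/8 = -47/8)
H(K) = -96 + 24*K (H(K) = (-3*(-2))*((-4 + K)*4) = 6*(-16 + 4*K) = -96 + 24*K)
(L(-4)*H(-1))*10 = -47*(-96 + 24*(-1))/8*10 = -47*(-96 - 24)/8*10 = -47/8*(-120)*10 = 705*10 = 7050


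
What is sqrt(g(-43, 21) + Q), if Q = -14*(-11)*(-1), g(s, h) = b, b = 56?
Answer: 7*I*sqrt(2) ≈ 9.8995*I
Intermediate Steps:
g(s, h) = 56
Q = -154 (Q = 154*(-1) = -154)
sqrt(g(-43, 21) + Q) = sqrt(56 - 154) = sqrt(-98) = 7*I*sqrt(2)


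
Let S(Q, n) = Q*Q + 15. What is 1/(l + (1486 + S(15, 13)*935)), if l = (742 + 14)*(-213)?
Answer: 1/64858 ≈ 1.5418e-5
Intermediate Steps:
l = -161028 (l = 756*(-213) = -161028)
S(Q, n) = 15 + Q**2 (S(Q, n) = Q**2 + 15 = 15 + Q**2)
1/(l + (1486 + S(15, 13)*935)) = 1/(-161028 + (1486 + (15 + 15**2)*935)) = 1/(-161028 + (1486 + (15 + 225)*935)) = 1/(-161028 + (1486 + 240*935)) = 1/(-161028 + (1486 + 224400)) = 1/(-161028 + 225886) = 1/64858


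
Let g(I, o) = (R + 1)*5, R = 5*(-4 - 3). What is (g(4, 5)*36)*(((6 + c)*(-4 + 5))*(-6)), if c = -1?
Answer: 183600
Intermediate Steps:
R = -35 (R = 5*(-7) = -35)
g(I, o) = -170 (g(I, o) = (-35 + 1)*5 = -34*5 = -170)
(g(4, 5)*36)*(((6 + c)*(-4 + 5))*(-6)) = (-170*36)*(((6 - 1)*(-4 + 5))*(-6)) = -6120*5*1*(-6) = -30600*(-6) = -6120*(-30) = 183600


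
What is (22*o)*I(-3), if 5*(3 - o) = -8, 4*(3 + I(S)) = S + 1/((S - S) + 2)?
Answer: -7337/20 ≈ -366.85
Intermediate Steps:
I(S) = -23/8 + S/4 (I(S) = -3 + (S + 1/((S - S) + 2))/4 = -3 + (S + 1/(0 + 2))/4 = -3 + (S + 1/2)/4 = -3 + (S + ½)/4 = -3 + (½ + S)/4 = -3 + (⅛ + S/4) = -23/8 + S/4)
o = 23/5 (o = 3 - ⅕*(-8) = 3 + 8/5 = 23/5 ≈ 4.6000)
(22*o)*I(-3) = (22*(23/5))*(-23/8 + (¼)*(-3)) = 506*(-23/8 - ¾)/5 = (506/5)*(-29/8) = -7337/20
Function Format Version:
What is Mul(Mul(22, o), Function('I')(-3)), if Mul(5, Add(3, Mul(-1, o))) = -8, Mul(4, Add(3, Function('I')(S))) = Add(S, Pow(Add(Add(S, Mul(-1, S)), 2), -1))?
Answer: Rational(-7337, 20) ≈ -366.85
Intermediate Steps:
Function('I')(S) = Add(Rational(-23, 8), Mul(Rational(1, 4), S)) (Function('I')(S) = Add(-3, Mul(Rational(1, 4), Add(S, Pow(Add(Add(S, Mul(-1, S)), 2), -1)))) = Add(-3, Mul(Rational(1, 4), Add(S, Pow(Add(0, 2), -1)))) = Add(-3, Mul(Rational(1, 4), Add(S, Pow(2, -1)))) = Add(-3, Mul(Rational(1, 4), Add(S, Rational(1, 2)))) = Add(-3, Mul(Rational(1, 4), Add(Rational(1, 2), S))) = Add(-3, Add(Rational(1, 8), Mul(Rational(1, 4), S))) = Add(Rational(-23, 8), Mul(Rational(1, 4), S)))
o = Rational(23, 5) (o = Add(3, Mul(Rational(-1, 5), -8)) = Add(3, Rational(8, 5)) = Rational(23, 5) ≈ 4.6000)
Mul(Mul(22, o), Function('I')(-3)) = Mul(Mul(22, Rational(23, 5)), Add(Rational(-23, 8), Mul(Rational(1, 4), -3))) = Mul(Rational(506, 5), Add(Rational(-23, 8), Rational(-3, 4))) = Mul(Rational(506, 5), Rational(-29, 8)) = Rational(-7337, 20)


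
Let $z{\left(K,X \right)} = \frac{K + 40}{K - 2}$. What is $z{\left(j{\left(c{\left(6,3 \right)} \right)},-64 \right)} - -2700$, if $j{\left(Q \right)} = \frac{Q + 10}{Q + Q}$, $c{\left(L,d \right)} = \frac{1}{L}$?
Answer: $\frac{51347}{19} \approx 2702.5$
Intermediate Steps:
$j{\left(Q \right)} = \frac{10 + Q}{2 Q}$
$z{\left(K,X \right)} = \frac{40 + K}{-2 + K}$
$z{\left(j{\left(c{\left(6,3 \right)} \right)},-64 \right)} - -2700 = \frac{40 + \frac{10 + \frac{1}{6}}{2 \cdot \frac{1}{6}}}{-2 + \frac{10 + \frac{1}{6}}{2 \cdot \frac{1}{6}}} - -2700 = \frac{40 + \frac{\frac{1}{\frac{1}{6}} \left(10 + \frac{1}{6}\right)}{2}}{-2 + \frac{\frac{1}{\frac{1}{6}} \left(10 + \frac{1}{6}\right)}{2}} + 2700 = \frac{40 + \frac{1}{2} \cdot 6 \cdot \frac{61}{6}}{-2 + \frac{1}{2} \cdot 6 \cdot \frac{61}{6}} + 2700 = \frac{40 + \frac{61}{2}}{-2 + \frac{61}{2}} + 2700 = \frac{1}{\frac{57}{2}} \cdot \frac{141}{2} + 2700 = \frac{2}{57} \cdot \frac{141}{2} + 2700 = \frac{47}{19} + 2700 = \frac{51347}{19}$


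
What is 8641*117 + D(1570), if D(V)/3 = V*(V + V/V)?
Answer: 8410407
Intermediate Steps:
D(V) = 3*V*(1 + V) (D(V) = 3*(V*(V + V/V)) = 3*(V*(V + 1)) = 3*(V*(1 + V)) = 3*V*(1 + V))
8641*117 + D(1570) = 8641*117 + 3*1570*(1 + 1570) = 1010997 + 3*1570*1571 = 1010997 + 7399410 = 8410407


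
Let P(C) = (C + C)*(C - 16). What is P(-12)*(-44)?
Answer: -29568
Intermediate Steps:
P(C) = 2*C*(-16 + C) (P(C) = (2*C)*(-16 + C) = 2*C*(-16 + C))
P(-12)*(-44) = (2*(-12)*(-16 - 12))*(-44) = (2*(-12)*(-28))*(-44) = 672*(-44) = -29568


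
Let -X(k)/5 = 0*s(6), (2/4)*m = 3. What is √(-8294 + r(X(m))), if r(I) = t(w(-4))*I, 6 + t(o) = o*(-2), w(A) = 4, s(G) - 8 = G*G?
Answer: I*√8294 ≈ 91.071*I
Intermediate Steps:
s(G) = 8 + G² (s(G) = 8 + G*G = 8 + G²)
m = 6 (m = 2*3 = 6)
X(k) = 0 (X(k) = -0*(8 + 6²) = -0*(8 + 36) = -0*44 = -5*0 = 0)
t(o) = -6 - 2*o (t(o) = -6 + o*(-2) = -6 - 2*o)
r(I) = -14*I (r(I) = (-6 - 2*4)*I = (-6 - 8)*I = -14*I)
√(-8294 + r(X(m))) = √(-8294 - 14*0) = √(-8294 + 0) = √(-8294) = I*√8294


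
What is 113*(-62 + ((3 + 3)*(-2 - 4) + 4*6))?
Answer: -8362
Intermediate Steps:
113*(-62 + ((3 + 3)*(-2 - 4) + 4*6)) = 113*(-62 + (6*(-6) + 24)) = 113*(-62 + (-36 + 24)) = 113*(-62 - 12) = 113*(-74) = -8362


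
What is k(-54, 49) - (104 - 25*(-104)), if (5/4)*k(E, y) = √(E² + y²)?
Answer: -2704 + 4*√5317/5 ≈ -2645.7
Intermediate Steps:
k(E, y) = 4*√(E² + y²)/5
k(-54, 49) - (104 - 25*(-104)) = 4*√((-54)² + 49²)/5 - (104 - 25*(-104)) = 4*√(2916 + 2401)/5 - (104 + 2600) = 4*√5317/5 - 1*2704 = 4*√5317/5 - 2704 = -2704 + 4*√5317/5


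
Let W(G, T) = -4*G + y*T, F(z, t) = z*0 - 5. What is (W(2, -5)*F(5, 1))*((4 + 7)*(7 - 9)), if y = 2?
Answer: -1980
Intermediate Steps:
F(z, t) = -5 (F(z, t) = 0 - 5 = -5)
W(G, T) = -4*G + 2*T
(W(2, -5)*F(5, 1))*((4 + 7)*(7 - 9)) = ((-4*2 + 2*(-5))*(-5))*((4 + 7)*(7 - 9)) = ((-8 - 10)*(-5))*(11*(-2)) = -18*(-5)*(-22) = 90*(-22) = -1980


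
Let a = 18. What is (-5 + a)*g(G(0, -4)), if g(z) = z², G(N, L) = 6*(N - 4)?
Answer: 7488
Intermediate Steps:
G(N, L) = -24 + 6*N (G(N, L) = 6*(-4 + N) = -24 + 6*N)
(-5 + a)*g(G(0, -4)) = (-5 + 18)*(-24 + 6*0)² = 13*(-24 + 0)² = 13*(-24)² = 13*576 = 7488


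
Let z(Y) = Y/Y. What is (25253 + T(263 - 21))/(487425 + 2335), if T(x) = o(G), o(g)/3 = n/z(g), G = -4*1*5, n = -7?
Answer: 1577/30610 ≈ 0.051519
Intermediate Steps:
z(Y) = 1
G = -20 (G = -4*5 = -20)
o(g) = -21 (o(g) = 3*(-7/1) = 3*(-7*1) = 3*(-7) = -21)
T(x) = -21
(25253 + T(263 - 21))/(487425 + 2335) = (25253 - 21)/(487425 + 2335) = 25232/489760 = 25232*(1/489760) = 1577/30610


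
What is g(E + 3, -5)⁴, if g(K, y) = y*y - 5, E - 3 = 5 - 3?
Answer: 160000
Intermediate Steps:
E = 5 (E = 3 + (5 - 3) = 3 + 2 = 5)
g(K, y) = -5 + y² (g(K, y) = y² - 5 = -5 + y²)
g(E + 3, -5)⁴ = (-5 + (-5)²)⁴ = (-5 + 25)⁴ = 20⁴ = 160000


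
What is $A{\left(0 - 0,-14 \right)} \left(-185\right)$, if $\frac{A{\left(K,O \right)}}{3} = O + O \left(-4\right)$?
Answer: $-23310$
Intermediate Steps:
$A{\left(K,O \right)} = - 9 O$ ($A{\left(K,O \right)} = 3 \left(O + O \left(-4\right)\right) = 3 \left(O - 4 O\right) = 3 \left(- 3 O\right) = - 9 O$)
$A{\left(0 - 0,-14 \right)} \left(-185\right) = \left(-9\right) \left(-14\right) \left(-185\right) = 126 \left(-185\right) = -23310$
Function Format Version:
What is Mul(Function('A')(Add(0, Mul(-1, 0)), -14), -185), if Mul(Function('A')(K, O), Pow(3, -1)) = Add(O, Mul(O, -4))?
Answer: -23310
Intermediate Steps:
Function('A')(K, O) = Mul(-9, O) (Function('A')(K, O) = Mul(3, Add(O, Mul(O, -4))) = Mul(3, Add(O, Mul(-4, O))) = Mul(3, Mul(-3, O)) = Mul(-9, O))
Mul(Function('A')(Add(0, Mul(-1, 0)), -14), -185) = Mul(Mul(-9, -14), -185) = Mul(126, -185) = -23310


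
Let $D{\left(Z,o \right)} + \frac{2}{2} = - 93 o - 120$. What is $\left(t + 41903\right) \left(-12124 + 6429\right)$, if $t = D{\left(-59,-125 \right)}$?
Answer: $-304152865$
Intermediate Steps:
$D{\left(Z,o \right)} = -121 - 93 o$ ($D{\left(Z,o \right)} = -1 - \left(120 + 93 o\right) = -121 - 93 o$)
$t = 11504$ ($t = -121 - -11625 = -121 + 11625 = 11504$)
$\left(t + 41903\right) \left(-12124 + 6429\right) = \left(11504 + 41903\right) \left(-12124 + 6429\right) = 53407 \left(-5695\right) = -304152865$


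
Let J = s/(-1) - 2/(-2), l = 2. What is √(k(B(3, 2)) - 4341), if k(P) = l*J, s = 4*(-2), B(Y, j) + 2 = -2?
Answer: I*√4323 ≈ 65.75*I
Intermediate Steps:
B(Y, j) = -4 (B(Y, j) = -2 - 2 = -4)
s = -8
J = 9 (J = -8/(-1) - 2/(-2) = -8*(-1) - 2*(-½) = 8 + 1 = 9)
k(P) = 18 (k(P) = 2*9 = 18)
√(k(B(3, 2)) - 4341) = √(18 - 4341) = √(-4323) = I*√4323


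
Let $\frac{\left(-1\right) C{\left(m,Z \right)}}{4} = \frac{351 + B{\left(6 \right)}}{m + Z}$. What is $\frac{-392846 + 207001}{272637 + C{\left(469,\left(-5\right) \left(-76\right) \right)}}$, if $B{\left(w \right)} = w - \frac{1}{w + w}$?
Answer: $- \frac{473347215}{694402156} \approx -0.68166$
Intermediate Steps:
$B{\left(w \right)} = w - \frac{1}{2 w}$
$C{\left(m,Z \right)} = - \frac{4283}{3 \left(Z + m\right)}$ ($C{\left(m,Z \right)} = - 4 \frac{351 + \left(6 - \frac{1}{2 \cdot 6}\right)}{m + Z} = - 4 \frac{351 + \left(6 - \frac{1}{12}\right)}{Z + m} = - 4 \frac{351 + \frac{71}{12}}{Z + m} = - 4 \frac{4283}{12 \left(Z + m\right)} = - \frac{4283}{3 \left(Z + m\right)}$)
$\frac{-392846 + 207001}{272637 + C{\left(469,\left(-5\right) \left(-76\right) \right)}} = \frac{-392846 + 207001}{272637 - \frac{4283}{3 \left(\left(-5\right) \left(-76\right)\right) + 3 \cdot 469}} = - \frac{185845}{272637 - \frac{4283}{3 \cdot 380 + 1407}} = - \frac{185845}{272637 - \frac{4283}{1140 + 1407}} = - \frac{185845}{272637 - \frac{4283}{2547}} = - \frac{185845}{\frac{694402156}{2547}} = \left(-185845\right) \frac{2547}{694402156} = - \frac{473347215}{694402156}$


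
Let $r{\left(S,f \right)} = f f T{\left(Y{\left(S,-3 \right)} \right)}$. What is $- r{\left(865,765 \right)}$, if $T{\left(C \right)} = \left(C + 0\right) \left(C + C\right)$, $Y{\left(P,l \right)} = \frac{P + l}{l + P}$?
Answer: $-1170450$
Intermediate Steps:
$Y{\left(P,l \right)} = 1$ ($Y{\left(P,l \right)} = \frac{P + l}{P + l} = 1$)
$T{\left(C \right)} = 2 C^{2}$ ($T{\left(C \right)} = C 2 C = 2 C^{2}$)
$r{\left(S,f \right)} = 2 f^{2}$ ($r{\left(S,f \right)} = f f 2 \cdot 1^{2} = f^{2} \cdot 2 \cdot 1 = f^{2} \cdot 2 = 2 f^{2}$)
$- r{\left(865,765 \right)} = - 2 \cdot 765^{2} = - 2 \cdot 585225 = \left(-1\right) 1170450 = -1170450$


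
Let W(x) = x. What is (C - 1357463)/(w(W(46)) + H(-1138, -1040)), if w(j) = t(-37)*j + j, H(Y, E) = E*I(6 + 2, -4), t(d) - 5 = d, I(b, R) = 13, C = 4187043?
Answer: -1414790/7473 ≈ -189.32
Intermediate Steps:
t(d) = 5 + d
H(Y, E) = 13*E (H(Y, E) = E*13 = 13*E)
w(j) = -31*j (w(j) = (5 - 37)*j + j = -32*j + j = -31*j)
(C - 1357463)/(w(W(46)) + H(-1138, -1040)) = (4187043 - 1357463)/(-31*46 + 13*(-1040)) = 2829580/(-1426 - 13520) = 2829580/(-14946) = 2829580*(-1/14946) = -1414790/7473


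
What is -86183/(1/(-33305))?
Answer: 2870324815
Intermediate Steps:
-86183/(1/(-33305)) = -86183/(-1/33305) = -86183*(-33305) = 2870324815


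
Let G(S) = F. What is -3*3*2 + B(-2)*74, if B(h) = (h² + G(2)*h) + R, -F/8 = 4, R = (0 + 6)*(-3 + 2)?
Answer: 4570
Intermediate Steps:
R = -6 (R = 6*(-1) = -6)
F = -32 (F = -8*4 = -32)
G(S) = -32
B(h) = -6 + h² - 32*h (B(h) = (h² - 32*h) - 6 = -6 + h² - 32*h)
-3*3*2 + B(-2)*74 = -3*3*2 + (-6 + (-2)² - 32*(-2))*74 = -9*2 + (-6 + 4 + 64)*74 = -18 + 62*74 = -18 + 4588 = 4570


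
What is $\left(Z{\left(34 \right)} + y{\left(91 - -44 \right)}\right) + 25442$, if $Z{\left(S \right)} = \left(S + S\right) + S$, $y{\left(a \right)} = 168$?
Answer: $25712$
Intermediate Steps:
$Z{\left(S \right)} = 3 S$ ($Z{\left(S \right)} = 2 S + S = 3 S$)
$\left(Z{\left(34 \right)} + y{\left(91 - -44 \right)}\right) + 25442 = \left(3 \cdot 34 + 168\right) + 25442 = \left(102 + 168\right) + 25442 = 270 + 25442 = 25712$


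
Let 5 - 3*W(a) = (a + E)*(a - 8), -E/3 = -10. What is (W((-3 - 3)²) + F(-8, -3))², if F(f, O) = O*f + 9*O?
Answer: 3429904/9 ≈ 3.8110e+5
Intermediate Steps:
E = 30 (E = -3*(-10) = 30)
F(f, O) = 9*O + O*f
W(a) = 5/3 - (-8 + a)*(30 + a)/3 (W(a) = 5/3 - (a + 30)*(a - 8)/3 = 5/3 - (30 + a)*(-8 + a)/3 = 5/3 - (-8 + a)*(30 + a)/3)
(W((-3 - 3)²) + F(-8, -3))² = ((245/3 - 22*(-3 - 3)²/3 - (-3 - 3)⁴/3) - 3*(9 - 8))² = ((245/3 - 22/3*(-6)² - ((-6)²)²/3) - 3*1)² = ((245/3 - 22/3*36 - ⅓*36²) - 3)² = ((245/3 - 264 - ⅓*1296) - 3)² = ((245/3 - 264 - 432) - 3)² = (-1843/3 - 3)² = (-1852/3)² = 3429904/9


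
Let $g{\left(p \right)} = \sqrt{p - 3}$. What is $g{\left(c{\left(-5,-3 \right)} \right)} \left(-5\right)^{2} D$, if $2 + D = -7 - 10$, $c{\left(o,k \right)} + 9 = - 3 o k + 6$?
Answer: $- 475 i \sqrt{51} \approx - 3392.2 i$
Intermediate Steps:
$c{\left(o,k \right)} = -3 - 3 k o$ ($c{\left(o,k \right)} = -9 + \left(- 3 o k + 6\right) = -9 - \left(-6 + 3 k o\right) = -3 - 3 k o$)
$D = -19$ ($D = -2 - 17 = -19$)
$g{\left(p \right)} = \sqrt{-3 + p}$
$g{\left(c{\left(-5,-3 \right)} \right)} \left(-5\right)^{2} D = \sqrt{-3 - \left(3 - -45\right)} \left(-5\right)^{2} \left(-19\right) = \sqrt{-3 - 48} \cdot 25 \left(-19\right) = \sqrt{-51} \cdot 25 \left(-19\right) = i \sqrt{51} \cdot 25 \left(-19\right) = 25 i \sqrt{51} \left(-19\right) = - 475 i \sqrt{51}$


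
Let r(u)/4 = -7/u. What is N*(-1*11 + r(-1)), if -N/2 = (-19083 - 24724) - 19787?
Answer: 2162196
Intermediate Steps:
r(u) = -28/u (r(u) = 4*(-7/u) = -28/u)
N = 127188 (N = -2*((-19083 - 24724) - 19787) = -2*(-43807 - 19787) = -2*(-63594) = 127188)
N*(-1*11 + r(-1)) = 127188*(-1*11 - 28/(-1)) = 127188*(-11 - 28*(-1)) = 127188*(-11 + 28) = 127188*17 = 2162196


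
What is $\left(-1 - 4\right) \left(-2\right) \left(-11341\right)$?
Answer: $-113410$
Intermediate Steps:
$\left(-1 - 4\right) \left(-2\right) \left(-11341\right) = \left(-5\right) \left(-2\right) \left(-11341\right) = 10 \left(-11341\right) = -113410$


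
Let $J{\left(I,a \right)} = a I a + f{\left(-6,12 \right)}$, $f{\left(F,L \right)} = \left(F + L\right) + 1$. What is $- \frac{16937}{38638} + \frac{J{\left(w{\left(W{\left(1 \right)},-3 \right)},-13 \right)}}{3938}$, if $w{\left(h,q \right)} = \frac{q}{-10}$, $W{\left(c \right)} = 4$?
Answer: $- \frac{322342467}{760782220} \approx -0.4237$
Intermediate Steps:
$f{\left(F,L \right)} = 1 + F + L$
$w{\left(h,q \right)} = - \frac{q}{10}$ ($w{\left(h,q \right)} = q \left(- \frac{1}{10}\right) = - \frac{q}{10}$)
$J{\left(I,a \right)} = 7 + I a^{2}$ ($J{\left(I,a \right)} = a I a + \left(1 - 6 + 12\right) = I a a + 7 = I a^{2} + 7 = 7 + I a^{2}$)
$- \frac{16937}{38638} + \frac{J{\left(w{\left(W{\left(1 \right)},-3 \right)},-13 \right)}}{3938} = - \frac{16937}{38638} + \frac{7 + \left(- \frac{1}{10}\right) \left(-3\right) \left(-13\right)^{2}}{3938} = \left(-16937\right) \frac{1}{38638} + \left(7 + \frac{3}{10} \cdot 169\right) \frac{1}{3938} = - \frac{16937}{38638} + \left(7 + \frac{507}{10}\right) \frac{1}{3938} = - \frac{16937}{38638} + \frac{577}{10} \cdot \frac{1}{3938} = - \frac{16937}{38638} + \frac{577}{39380} = - \frac{322342467}{760782220}$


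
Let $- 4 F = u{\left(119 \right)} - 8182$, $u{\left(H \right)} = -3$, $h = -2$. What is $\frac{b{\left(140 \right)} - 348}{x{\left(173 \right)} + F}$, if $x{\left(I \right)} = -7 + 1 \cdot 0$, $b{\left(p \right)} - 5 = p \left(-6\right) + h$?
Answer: $- \frac{1580}{2719} \approx -0.5811$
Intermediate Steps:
$b{\left(p \right)} = 3 - 6 p$ ($b{\left(p \right)} = 5 + \left(p \left(-6\right) - 2\right) = 5 - \left(2 + 6 p\right) = 3 - 6 p$)
$F = \frac{8185}{4}$ ($F = - \frac{-3 - 8182}{4} = \left(- \frac{1}{4}\right) \left(-8185\right) = \frac{8185}{4} \approx 2046.3$)
$x{\left(I \right)} = -7$ ($x{\left(I \right)} = -7 + 0 = -7$)
$\frac{b{\left(140 \right)} - 348}{x{\left(173 \right)} + F} = \frac{\left(3 - 840\right) - 348}{-7 + \frac{8185}{4}} = \frac{\left(3 - 840\right) - 348}{\frac{8157}{4}} = \left(-837 - 348\right) \frac{4}{8157} = \left(-1185\right) \frac{4}{8157} = - \frac{1580}{2719}$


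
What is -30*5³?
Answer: -3750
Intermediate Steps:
-30*5³ = -30*125 = -3750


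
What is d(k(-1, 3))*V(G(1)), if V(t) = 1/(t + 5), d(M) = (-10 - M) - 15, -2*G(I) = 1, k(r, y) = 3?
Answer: -56/9 ≈ -6.2222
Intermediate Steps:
G(I) = -1/2 (G(I) = -1/2*1 = -1/2)
d(M) = -25 - M
V(t) = 1/(5 + t)
d(k(-1, 3))*V(G(1)) = (-25 - 1*3)/(5 - 1/2) = (-25 - 3)/(9/2) = -28*2/9 = -56/9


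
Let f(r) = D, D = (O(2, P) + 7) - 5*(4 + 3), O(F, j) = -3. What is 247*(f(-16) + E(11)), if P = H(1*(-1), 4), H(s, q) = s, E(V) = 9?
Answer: -5434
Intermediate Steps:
P = -1 (P = 1*(-1) = -1)
D = -31 (D = (-3 + 7) - 5*(4 + 3) = 4 - 5*7 = 4 - 35 = -31)
f(r) = -31
247*(f(-16) + E(11)) = 247*(-31 + 9) = 247*(-22) = -5434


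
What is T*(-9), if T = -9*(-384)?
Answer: -31104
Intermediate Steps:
T = 3456
T*(-9) = 3456*(-9) = -31104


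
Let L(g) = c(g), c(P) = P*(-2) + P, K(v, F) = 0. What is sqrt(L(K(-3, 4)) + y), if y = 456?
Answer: 2*sqrt(114) ≈ 21.354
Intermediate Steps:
c(P) = -P (c(P) = -2*P + P = -P)
L(g) = -g
sqrt(L(K(-3, 4)) + y) = sqrt(-1*0 + 456) = sqrt(0 + 456) = sqrt(456) = 2*sqrt(114)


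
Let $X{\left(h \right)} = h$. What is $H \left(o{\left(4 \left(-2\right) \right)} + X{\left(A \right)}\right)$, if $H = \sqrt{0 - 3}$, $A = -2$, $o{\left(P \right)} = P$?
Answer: $- 10 i \sqrt{3} \approx - 17.32 i$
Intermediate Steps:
$H = i \sqrt{3}$ ($H = \sqrt{-3} = i \sqrt{3} \approx 1.732 i$)
$H \left(o{\left(4 \left(-2\right) \right)} + X{\left(A \right)}\right) = i \sqrt{3} \left(4 \left(-2\right) - 2\right) = i \sqrt{3} \left(-8 - 2\right) = i \sqrt{3} \left(-10\right) = - 10 i \sqrt{3}$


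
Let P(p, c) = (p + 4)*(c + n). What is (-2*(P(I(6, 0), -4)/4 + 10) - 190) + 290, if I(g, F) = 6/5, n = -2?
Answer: 478/5 ≈ 95.600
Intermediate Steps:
I(g, F) = 6/5 (I(g, F) = 6*(1/5) = 6/5)
P(p, c) = (-2 + c)*(4 + p) (P(p, c) = (p + 4)*(c - 2) = (4 + p)*(-2 + c) = (-2 + c)*(4 + p))
(-2*(P(I(6, 0), -4)/4 + 10) - 190) + 290 = (-2*((-8 - 2*6/5 + 4*(-4) - 4*6/5)/4 + 10) - 190) + 290 = (-2*((-8 - 12/5 - 16 - 24/5)*(1/4) + 10) - 190) + 290 = (-2*(-156/5*1/4 + 10) - 190) + 290 = (-2*(-39/5 + 10) - 190) + 290 = (-2*11/5 - 190) + 290 = (-22/5 - 190) + 290 = -972/5 + 290 = 478/5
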